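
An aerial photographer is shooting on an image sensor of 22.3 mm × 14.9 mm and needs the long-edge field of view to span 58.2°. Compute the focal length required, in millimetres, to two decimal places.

20.03 mm

From α = 2·arctan(w/2f) we get f = w / (2·tan(α/2)).
With w = 22.3 mm and α/2 = 29.1°, tan(α/2) ≈ 0.55659, so f ≈ 22.3 / 1.11319 ≈ 20.0326 mm.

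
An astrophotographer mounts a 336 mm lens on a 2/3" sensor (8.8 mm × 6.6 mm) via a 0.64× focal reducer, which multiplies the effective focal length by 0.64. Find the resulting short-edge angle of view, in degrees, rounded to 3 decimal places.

1.758°

Effective focal length f = 336 × 0.64 = 215.04 mm.
α = 2·arctan(6.6 / (2 × 215.04)) = 2·arctan(0.01535) ≈ 1.7584°.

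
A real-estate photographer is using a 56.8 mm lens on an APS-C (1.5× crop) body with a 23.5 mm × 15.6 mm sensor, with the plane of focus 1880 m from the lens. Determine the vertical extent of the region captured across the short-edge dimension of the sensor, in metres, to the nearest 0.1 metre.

516.3 m

dₒ: 1880 m = 1.88e+06 mm.
Similar triangles through the lens centre give W/dₒ = h/dᵢ; with 1/f = 1/dₒ + 1/dᵢ this gives W = h·(dₒ − f)/f.
W = 15.6 mm × (1.88e+06 − 56.8) / 56.8 = 15.6 × 33097.5915 ≈ 516322.428 mm = 516.322 m.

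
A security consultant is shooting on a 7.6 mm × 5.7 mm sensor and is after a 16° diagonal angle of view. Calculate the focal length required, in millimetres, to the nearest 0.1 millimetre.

33.8 mm

Sensor diagonal = √(7.6² + 5.7²) = √90.2500 ≈ 9.5000 mm.
From α = 2·arctan(d/2f) we get f = d / (2·tan(α/2)).
With d = 9.5000 mm and α/2 = 8°, tan(α/2) ≈ 0.14054, so f ≈ 9.5000 / 0.28108 ≈ 33.7980 mm.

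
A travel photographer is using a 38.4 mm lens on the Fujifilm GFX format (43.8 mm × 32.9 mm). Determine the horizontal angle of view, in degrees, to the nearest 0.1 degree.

Angle of view α = 2·arctan(w/2f) with w = 43.8 mm and f = 38.4 mm.
w/2f = 0.57031; arctan(0.57031) ≈ 29.6967°, so α ≈ 59.3933°.

59.4°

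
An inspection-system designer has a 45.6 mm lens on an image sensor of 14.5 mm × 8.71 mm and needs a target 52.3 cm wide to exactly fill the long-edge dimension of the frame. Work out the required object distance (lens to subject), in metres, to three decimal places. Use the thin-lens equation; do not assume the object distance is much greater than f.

1.690 m

W: 52.3 cm = 523 mm.
Magnification m = w/W = dᵢ/dₒ; combined with 1/f = 1/dₒ + 1/dᵢ this gives dₒ = f·(1 + W/w).
dₒ = 45.6 mm × (1 + 523/14.5) = 45.6 × 37.0690 ≈ 1690.345 mm = 1.69034 m.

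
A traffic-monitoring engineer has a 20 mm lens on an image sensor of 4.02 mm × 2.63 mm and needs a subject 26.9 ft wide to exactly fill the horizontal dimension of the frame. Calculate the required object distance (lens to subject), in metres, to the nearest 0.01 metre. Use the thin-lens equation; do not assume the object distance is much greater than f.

40.81 m

W: 26.9 ft × 304.8 mm/ft = 8199.12 mm.
Magnification m = w/W = dᵢ/dₒ; combined with 1/f = 1/dₒ + 1/dᵢ this gives dₒ = f·(1 + W/w).
dₒ = 20 mm × (1 + 8199.12/4.02) = 20 × 2040.5820 ≈ 40811.640 mm = 40.8116 m.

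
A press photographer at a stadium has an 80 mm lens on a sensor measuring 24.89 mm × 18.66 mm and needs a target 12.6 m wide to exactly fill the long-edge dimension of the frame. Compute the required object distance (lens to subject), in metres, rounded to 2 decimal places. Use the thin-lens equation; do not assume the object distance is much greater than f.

W: 12.6 m = 12600 mm.
Magnification m = w/W = dᵢ/dₒ; combined with 1/f = 1/dₒ + 1/dᵢ this gives dₒ = f·(1 + W/w).
dₒ = 80 mm × (1 + 12600/24.89) = 80 × 507.2274 ≈ 40578.192 mm = 40.5782 m.

40.58 m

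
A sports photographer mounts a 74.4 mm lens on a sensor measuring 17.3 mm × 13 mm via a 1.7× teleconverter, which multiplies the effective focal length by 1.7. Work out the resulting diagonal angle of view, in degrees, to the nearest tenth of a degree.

9.8°

Effective focal length f = 74.4 × 1.7 = 126.48 mm.
Sensor diagonal = √(17.3² + 13²) = √468.2900 ≈ 21.6400 mm.
α = 2·arctan(21.640 / (2 × 126.48)) = 2·arctan(0.08555) ≈ 9.7792°.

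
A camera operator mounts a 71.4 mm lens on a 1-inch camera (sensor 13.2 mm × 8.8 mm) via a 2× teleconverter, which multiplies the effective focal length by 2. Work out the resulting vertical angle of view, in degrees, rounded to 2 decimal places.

3.53°

Effective focal length f = 71.4 × 2 = 142.8 mm.
α = 2·arctan(8.8 / (2 × 142.8)) = 2·arctan(0.03081) ≈ 3.5297°.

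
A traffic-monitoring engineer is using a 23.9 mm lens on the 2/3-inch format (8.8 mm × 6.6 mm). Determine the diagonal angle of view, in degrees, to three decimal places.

25.919°

Sensor diagonal = √(8.8² + 6.6²) = √121.0000 ≈ 11.0000 mm.
Angle of view α = 2·arctan(d/2f) with d = 11.0000 mm and f = 23.9 mm.
d/2f = 0.23013; arctan(0.23013) ≈ 12.9596°, so α ≈ 25.9192°.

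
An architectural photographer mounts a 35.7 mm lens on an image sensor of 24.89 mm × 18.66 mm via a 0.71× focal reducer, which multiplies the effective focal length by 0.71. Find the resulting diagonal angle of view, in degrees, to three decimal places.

63.070°

Effective focal length f = 35.7 × 0.71 = 25.347 mm.
Sensor diagonal = √(24.89² + 18.66²) = √967.7077 ≈ 31.1080 mm.
α = 2·arctan(31.108 / (2 × 25.347)) = 2·arctan(0.61364) ≈ 63.0701°.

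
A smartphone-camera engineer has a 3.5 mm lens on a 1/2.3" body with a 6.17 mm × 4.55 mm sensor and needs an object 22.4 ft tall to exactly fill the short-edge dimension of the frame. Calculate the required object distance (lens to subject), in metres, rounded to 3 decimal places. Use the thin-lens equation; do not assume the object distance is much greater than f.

5.255 m

W: 22.4 ft × 304.8 mm/ft = 6827.52 mm.
Magnification m = h/W = dᵢ/dₒ; combined with 1/f = 1/dₒ + 1/dᵢ this gives dₒ = f·(1 + W/h).
dₒ = 3.5 mm × (1 + 6827.52/4.55) = 3.5 × 1501.5538 ≈ 5255.438 mm = 5.25544 m.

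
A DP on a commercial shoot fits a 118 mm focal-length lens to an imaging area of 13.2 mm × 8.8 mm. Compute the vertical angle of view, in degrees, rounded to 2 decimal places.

4.27°

Angle of view α = 2·arctan(h/2f) with h = 8.8 mm and f = 118 mm.
h/2f = 0.03729; arctan(0.03729) ≈ 2.1355°, so α ≈ 4.2709°.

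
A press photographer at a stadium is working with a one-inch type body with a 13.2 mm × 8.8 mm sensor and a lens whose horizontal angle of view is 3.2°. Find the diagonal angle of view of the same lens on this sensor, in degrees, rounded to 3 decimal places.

3.845°

From the horizontal AOV: f = 13.2 / (2·tan(1.6°)) = 13.2 / 0.05587 ≈ 236.2837 mm.
Sensor diagonal = √(13.2² + 8.8²) = √251.6800 ≈ 15.8644 mm.
Diagonal AOV = 2·arctan(15.8644 / (2 × 236.2837)) = 2·arctan(0.03357) ≈ 3.8455°.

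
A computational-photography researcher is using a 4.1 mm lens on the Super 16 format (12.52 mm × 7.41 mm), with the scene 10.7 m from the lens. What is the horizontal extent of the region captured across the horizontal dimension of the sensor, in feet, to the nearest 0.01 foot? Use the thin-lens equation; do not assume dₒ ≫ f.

107.16 ft

dₒ: 10.7 m = 10700 mm.
Similar triangles through the lens centre give W/dₒ = w/dᵢ; with 1/f = 1/dₒ + 1/dᵢ this gives W = w·(dₒ − f)/f.
W = 12.52 mm × (10700 − 4.1) / 4.1 = 12.52 × 2608.7561 ≈ 32661.626 mm = 32661.626/304.8 ft = 107.158 ft.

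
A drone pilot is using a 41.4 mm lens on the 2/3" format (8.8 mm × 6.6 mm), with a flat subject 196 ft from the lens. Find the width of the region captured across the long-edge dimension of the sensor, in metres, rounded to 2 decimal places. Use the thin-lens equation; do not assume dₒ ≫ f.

12.69 m

dₒ: 196 ft × 304.8 mm/ft = 59740.80 mm.
Similar triangles through the lens centre give W/dₒ = w/dᵢ; with 1/f = 1/dₒ + 1/dᵢ this gives W = w·(dₒ − f)/f.
W = 8.8 mm × (59740.8 − 41.4) / 41.4 = 8.8 × 1442.0144 ≈ 12689.727 mm = 12.6897 m.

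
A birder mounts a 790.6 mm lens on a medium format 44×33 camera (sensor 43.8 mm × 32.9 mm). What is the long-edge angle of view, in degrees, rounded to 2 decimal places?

3.17°

Angle of view α = 2·arctan(w/2f) with w = 43.8 mm and f = 790.6 mm.
w/2f = 0.02770; arctan(0.02770) ≈ 1.5867°, so α ≈ 3.1734°.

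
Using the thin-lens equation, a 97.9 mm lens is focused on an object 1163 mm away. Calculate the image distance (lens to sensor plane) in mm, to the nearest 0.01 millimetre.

1/dᵢ = 1/f − 1/dₒ = 1/97.9 − 1/1163 = 0.0093547 mm⁻¹.
dᵢ = 1/0.0093547 ≈ 106.8986 mm.

106.90 mm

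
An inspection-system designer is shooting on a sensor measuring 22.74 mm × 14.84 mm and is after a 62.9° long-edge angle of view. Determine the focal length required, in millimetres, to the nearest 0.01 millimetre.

From α = 2·arctan(w/2f) we get f = w / (2·tan(α/2)).
With w = 22.74 mm and α/2 = 31.45°, tan(α/2) ≈ 0.61160, so f ≈ 22.74 / 1.22320 ≈ 18.5905 mm.

18.59 mm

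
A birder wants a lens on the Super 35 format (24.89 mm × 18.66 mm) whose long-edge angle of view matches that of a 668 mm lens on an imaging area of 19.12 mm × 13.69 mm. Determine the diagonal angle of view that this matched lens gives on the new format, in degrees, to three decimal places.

Equal long-edge AOV ⇒ f₂ = f₁ · 24.89/19.12 = 668 × 1.30178 ≈ 869.5879 mm.
Sensor diagonal = √(24.89² + 18.66²) = √967.7077 ≈ 31.1080 mm.
Diagonal AOV on the new format = 2·arctan(31.1080 / (2 × 869.5879)) = 2·arctan(0.01789) ≈ 2.0494°.

2.049°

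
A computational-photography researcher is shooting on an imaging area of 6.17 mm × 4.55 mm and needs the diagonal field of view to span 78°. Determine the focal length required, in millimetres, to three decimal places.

4.734 mm

Sensor diagonal = √(6.17² + 4.55²) = √58.7714 ≈ 7.6663 mm.
From α = 2·arctan(d/2f) we get f = d / (2·tan(α/2)).
With d = 7.6663 mm and α/2 = 39°, tan(α/2) ≈ 0.80978, so f ≈ 7.6663 / 1.61957 ≈ 4.7335 mm.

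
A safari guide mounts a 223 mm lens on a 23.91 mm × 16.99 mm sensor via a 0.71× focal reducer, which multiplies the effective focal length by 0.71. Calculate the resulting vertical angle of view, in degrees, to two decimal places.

Effective focal length f = 223 × 0.71 = 158.33 mm.
α = 2·arctan(16.99 / (2 × 158.33)) = 2·arctan(0.05365) ≈ 6.1424°.

6.14°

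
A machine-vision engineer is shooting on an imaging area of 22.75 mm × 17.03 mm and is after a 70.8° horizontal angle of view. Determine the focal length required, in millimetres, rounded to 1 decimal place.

From α = 2·arctan(w/2f) we get f = w / (2·tan(α/2)).
With w = 22.75 mm and α/2 = 35.4°, tan(α/2) ≈ 0.71066, so f ≈ 22.75 / 1.42133 ≈ 16.0062 mm.

16.0 mm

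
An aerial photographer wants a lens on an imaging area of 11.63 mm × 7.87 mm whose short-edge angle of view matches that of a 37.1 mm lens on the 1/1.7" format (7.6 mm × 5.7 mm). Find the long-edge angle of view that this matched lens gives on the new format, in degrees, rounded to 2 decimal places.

12.95°

Equal short-edge AOV ⇒ f₂ = f₁ · 7.87/5.7 = 37.1 × 1.38070 ≈ 51.2240 mm.
Long-edge AOV on the new format = 2·arctan(11.63 / (2 × 51.2240)) = 2·arctan(0.11352) ≈ 12.9531°.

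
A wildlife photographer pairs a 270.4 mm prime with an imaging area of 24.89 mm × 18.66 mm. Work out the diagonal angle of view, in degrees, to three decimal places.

Sensor diagonal = √(24.89² + 18.66²) = √967.7077 ≈ 31.1080 mm.
Angle of view α = 2·arctan(d/2f) with d = 31.1080 mm and f = 270.4 mm.
d/2f = 0.05752; arctan(0.05752) ≈ 3.2922°, so α ≈ 6.5843°.

6.584°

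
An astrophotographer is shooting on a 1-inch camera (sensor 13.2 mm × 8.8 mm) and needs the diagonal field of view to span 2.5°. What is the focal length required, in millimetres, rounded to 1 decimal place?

363.5 mm

Sensor diagonal = √(13.2² + 8.8²) = √251.6800 ≈ 15.8644 mm.
From α = 2·arctan(d/2f) we get f = d / (2·tan(α/2)).
With d = 15.8644 mm and α/2 = 1.25°, tan(α/2) ≈ 0.02182, so f ≈ 15.8644 / 0.04364 ≈ 363.5282 mm.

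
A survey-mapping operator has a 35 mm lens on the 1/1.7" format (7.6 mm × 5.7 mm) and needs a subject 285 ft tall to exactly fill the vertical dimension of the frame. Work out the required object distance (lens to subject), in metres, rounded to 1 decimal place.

533.4 m

W: 285 ft × 304.8 mm/ft = 86868.00 mm.
Magnification m = h/W = dᵢ/dₒ; combined with 1/f = 1/dₒ + 1/dᵢ this gives dₒ = f·(1 + W/h).
dₒ = 35 mm × (1 + 86868/5.7) = 35 × 15240.9995 ≈ 533434.983 mm = 533.435 m.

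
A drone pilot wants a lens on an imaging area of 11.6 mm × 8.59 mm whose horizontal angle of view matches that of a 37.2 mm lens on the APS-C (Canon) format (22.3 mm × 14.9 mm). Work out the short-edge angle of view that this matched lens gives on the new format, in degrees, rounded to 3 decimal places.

Equal horizontal AOV ⇒ f₂ = f₁ · 11.6/22.3 = 37.2 × 0.52018 ≈ 19.3507 mm.
Short-edge AOV on the new format = 2·arctan(8.59 / (2 × 19.3507)) = 2·arctan(0.22196) ≈ 25.0286°.

25.029°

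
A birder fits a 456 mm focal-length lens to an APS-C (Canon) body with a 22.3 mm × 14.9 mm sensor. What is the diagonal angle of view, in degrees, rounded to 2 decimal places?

3.37°

Sensor diagonal = √(22.3² + 14.9²) = √719.3000 ≈ 26.8198 mm.
Angle of view α = 2·arctan(d/2f) with d = 26.8198 mm and f = 456 mm.
d/2f = 0.02941; arctan(0.02941) ≈ 1.6844°, so α ≈ 3.3689°.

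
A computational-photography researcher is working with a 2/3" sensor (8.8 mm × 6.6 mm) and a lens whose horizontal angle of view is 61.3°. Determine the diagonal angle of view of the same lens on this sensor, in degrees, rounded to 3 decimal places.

73.056°

From the horizontal AOV: f = 8.8 / (2·tan(30.65°)) = 8.8 / 1.18515 ≈ 7.4252 mm.
Sensor diagonal = √(8.8² + 6.6²) = √121.0000 ≈ 11.0000 mm.
Diagonal AOV = 2·arctan(11.0000 / (2 × 7.4252)) = 2·arctan(0.74072) ≈ 73.0563°.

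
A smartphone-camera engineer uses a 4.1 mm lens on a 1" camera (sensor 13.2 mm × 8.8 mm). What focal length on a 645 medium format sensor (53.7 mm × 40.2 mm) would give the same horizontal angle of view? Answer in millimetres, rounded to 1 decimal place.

Equal angle of view means equal width/f ratio, so f₂ = f₁ · (width₂/width₁) = 4.1 × 53.7/13.2.
f₂ = 4.1 × 4.06818 ≈ 16.680 mm.

16.7 mm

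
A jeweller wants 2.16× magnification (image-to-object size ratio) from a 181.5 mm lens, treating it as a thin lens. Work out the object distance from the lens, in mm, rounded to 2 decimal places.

265.53 mm

With m = dᵢ/dₒ and 1/f = 1/dₒ + 1/dᵢ, substituting dᵢ = m·dₒ gives 1/f = (1 + 1/m)/dₒ, hence dₒ = f·(1 + 1/m).
dₒ = 181.5 × (1 + 1/2.16) = 181.5 × 1.46296 ≈ 265.528 mm.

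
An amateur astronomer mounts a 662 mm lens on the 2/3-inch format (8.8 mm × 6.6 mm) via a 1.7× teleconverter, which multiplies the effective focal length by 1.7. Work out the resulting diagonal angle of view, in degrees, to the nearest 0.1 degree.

0.6°

Effective focal length f = 662 × 1.7 = 1125.4 mm.
Sensor diagonal = √(8.8² + 6.6²) = √121.0000 ≈ 11.0000 mm.
α = 2·arctan(11.000 / (2 × 1125.4)) = 2·arctan(0.00489) ≈ 0.5600°.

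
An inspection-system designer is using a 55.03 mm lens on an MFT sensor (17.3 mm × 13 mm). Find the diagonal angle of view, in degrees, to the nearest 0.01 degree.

Sensor diagonal = √(17.3² + 13²) = √468.2900 ≈ 21.6400 mm.
Angle of view α = 2·arctan(d/2f) with d = 21.6400 mm and f = 55.03 mm.
d/2f = 0.19662; arctan(0.19662) ≈ 11.1236°, so α ≈ 22.2472°.

22.25°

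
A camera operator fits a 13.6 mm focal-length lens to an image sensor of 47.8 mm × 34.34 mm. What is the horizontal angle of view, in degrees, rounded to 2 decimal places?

120.72°

Angle of view α = 2·arctan(w/2f) with w = 47.8 mm and f = 13.6 mm.
w/2f = 1.75735; arctan(1.75735) ≈ 60.3585°, so α ≈ 120.7170°.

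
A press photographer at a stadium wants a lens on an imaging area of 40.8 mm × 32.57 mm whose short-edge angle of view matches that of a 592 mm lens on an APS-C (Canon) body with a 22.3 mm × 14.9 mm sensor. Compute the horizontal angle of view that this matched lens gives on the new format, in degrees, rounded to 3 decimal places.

1.806°

Equal short-edge AOV ⇒ f₂ = f₁ · 32.57/14.9 = 592 × 2.18591 ≈ 1294.0564 mm.
Horizontal AOV on the new format = 2·arctan(40.8 / (2 × 1294.0564)) = 2·arctan(0.01576) ≈ 1.8063°.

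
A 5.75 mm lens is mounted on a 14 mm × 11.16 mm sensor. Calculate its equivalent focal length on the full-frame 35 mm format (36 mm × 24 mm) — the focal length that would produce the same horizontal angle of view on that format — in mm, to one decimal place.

14.8 mm

Equal angle of view means equal width/f ratio, so f₂ = f₁ · (width₂/width₁) = 5.75 × 36/14.
f₂ = 5.75 × 2.57143 ≈ 14.786 mm.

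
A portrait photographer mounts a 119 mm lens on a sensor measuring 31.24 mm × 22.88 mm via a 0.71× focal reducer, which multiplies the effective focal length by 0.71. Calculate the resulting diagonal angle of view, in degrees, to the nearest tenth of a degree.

Effective focal length f = 119 × 0.71 = 84.49 mm.
Sensor diagonal = √(31.24² + 22.88²) = √1499.4320 ≈ 38.7225 mm.
α = 2·arctan(38.722 / (2 × 84.49)) = 2·arctan(0.22915) ≈ 25.8135°.

25.8°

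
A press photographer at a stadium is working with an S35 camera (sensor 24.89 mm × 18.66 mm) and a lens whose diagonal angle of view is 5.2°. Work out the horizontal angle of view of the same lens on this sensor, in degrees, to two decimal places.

Sensor diagonal = √(24.89² + 18.66²) = √967.7077 ≈ 31.1080 mm.
From the diagonal AOV: f = 31.1080 / (2·tan(2.6°)) = 31.1080 / 0.09082 ≈ 342.5257 mm.
Horizontal AOV = 2·arctan(24.89 / (2 × 342.5257)) = 2·arctan(0.03633) ≈ 4.1616°.

4.16°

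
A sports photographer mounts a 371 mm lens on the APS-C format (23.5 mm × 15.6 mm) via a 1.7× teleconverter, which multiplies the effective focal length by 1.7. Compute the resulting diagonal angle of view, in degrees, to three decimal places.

2.562°

Effective focal length f = 371 × 1.7 = 630.7 mm.
Sensor diagonal = √(23.5² + 15.6²) = √795.6100 ≈ 28.2066 mm.
α = 2·arctan(28.207 / (2 × 630.7)) = 2·arctan(0.02236) ≈ 2.5620°.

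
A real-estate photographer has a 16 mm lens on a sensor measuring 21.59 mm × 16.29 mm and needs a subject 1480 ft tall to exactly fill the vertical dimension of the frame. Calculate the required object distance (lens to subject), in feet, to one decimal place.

W: 1480 ft × 304.8 mm/ft = 451103.99 mm.
Magnification m = h/W = dᵢ/dₒ; combined with 1/f = 1/dₒ + 1/dᵢ this gives dₒ = f·(1 + W/h).
dₒ = 16 mm × (1 + 451104/16.29) = 16 × 27693.0801 ≈ 443089.282 mm = 443089.282/304.8 ft = 1453.71 ft.

1453.7 ft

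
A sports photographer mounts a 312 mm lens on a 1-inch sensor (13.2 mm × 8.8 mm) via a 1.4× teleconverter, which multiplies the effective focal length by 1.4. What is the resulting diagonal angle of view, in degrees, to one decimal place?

2.1°

Effective focal length f = 312 × 1.4 = 436.8 mm.
Sensor diagonal = √(13.2² + 8.8²) = √251.6800 ≈ 15.8644 mm.
α = 2·arctan(15.864 / (2 × 436.8)) = 2·arctan(0.01816) ≈ 2.0807°.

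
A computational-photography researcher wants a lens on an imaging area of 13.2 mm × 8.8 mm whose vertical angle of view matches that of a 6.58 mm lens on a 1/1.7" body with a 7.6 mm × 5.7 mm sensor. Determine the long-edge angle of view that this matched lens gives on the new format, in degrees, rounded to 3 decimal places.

Equal vertical AOV ⇒ f₂ = f₁ · 8.8/5.7 = 6.58 × 1.54386 ≈ 10.1586 mm.
Long-edge AOV on the new format = 2·arctan(13.2 / (2 × 10.1586)) = 2·arctan(0.64970) ≈ 66.0232°.

66.023°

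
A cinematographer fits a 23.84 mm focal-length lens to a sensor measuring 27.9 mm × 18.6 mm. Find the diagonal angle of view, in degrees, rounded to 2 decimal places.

70.23°

Sensor diagonal = √(27.9² + 18.6²) = √1124.3700 ≈ 33.5316 mm.
Angle of view α = 2·arctan(d/2f) with d = 33.5316 mm and f = 23.84 mm.
d/2f = 0.70326; arctan(0.70326) ≈ 35.1173°, so α ≈ 70.2347°.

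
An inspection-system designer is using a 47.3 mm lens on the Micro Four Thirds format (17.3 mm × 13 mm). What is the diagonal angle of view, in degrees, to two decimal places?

25.77°

Sensor diagonal = √(17.3² + 13²) = √468.2900 ≈ 21.6400 mm.
Angle of view α = 2·arctan(d/2f) with d = 21.6400 mm and f = 47.3 mm.
d/2f = 0.22875; arctan(0.22875) ≈ 12.8849°, so α ≈ 25.7697°.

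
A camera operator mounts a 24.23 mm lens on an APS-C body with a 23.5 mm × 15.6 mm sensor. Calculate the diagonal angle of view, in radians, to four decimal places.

Sensor diagonal = √(23.5² + 15.6²) = √795.6100 ≈ 28.2066 mm.
Angle of view α = 2·arctan(d/2f) with d = 28.2066 mm and f = 24.23 mm.
d/2f = 0.58206; arctan(0.58206) ≈ 0.5271 rad, so α ≈ 1.0542 rad.

1.0542 rad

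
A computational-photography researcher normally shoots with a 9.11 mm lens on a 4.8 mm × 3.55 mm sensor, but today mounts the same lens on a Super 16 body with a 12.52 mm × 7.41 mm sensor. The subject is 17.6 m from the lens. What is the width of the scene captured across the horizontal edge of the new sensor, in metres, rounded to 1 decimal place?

The focal length stays 9.11 mm; the relevant sensor dimension is now w = 12.52 mm. Object distance dₒ = 17.6 m = 17600 mm.
Thin-lens field width W = w·(dₒ − f)/f = 12.52 × (17600 − 9.11)/9.11 ≈ 24175.405 mm = 24.1754 m.

24.2 m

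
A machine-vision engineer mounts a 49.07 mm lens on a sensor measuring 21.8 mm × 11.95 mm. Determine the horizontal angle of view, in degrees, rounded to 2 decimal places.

25.05°

Angle of view α = 2·arctan(w/2f) with w = 21.8 mm and f = 49.07 mm.
w/2f = 0.22213; arctan(0.22213) ≈ 12.5239°, so α ≈ 25.0477°.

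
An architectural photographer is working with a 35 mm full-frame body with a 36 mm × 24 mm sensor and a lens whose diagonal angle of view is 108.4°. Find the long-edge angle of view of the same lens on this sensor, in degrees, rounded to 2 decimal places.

98.16°

Sensor diagonal = √(36² + 24²) = √1872.0000 ≈ 43.2666 mm.
From the diagonal AOV: f = 43.2666 / (2·tan(54.2°)) = 43.2666 / 2.77307 ≈ 15.6024 mm.
Long-edge AOV = 2·arctan(36 / (2 × 15.6024)) = 2·arctan(1.15367) ≈ 98.1624°.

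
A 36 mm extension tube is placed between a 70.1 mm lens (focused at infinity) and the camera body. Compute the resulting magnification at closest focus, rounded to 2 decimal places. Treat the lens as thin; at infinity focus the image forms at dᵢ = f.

0.51×

The tube moves the image plane from f to f + e, so dᵢ = 70.1 + 36 = 106.1 mm. Focus is achieved when 1/f = 1/dₒ + 1/dᵢ, giving dₒ = 1/(1/f − 1/(f+e)).
Magnification m = dᵢ/dₒ = (f+e)·(1/f − 1/(f+e)) = e/f = 36/70.1 ≈ 0.5136.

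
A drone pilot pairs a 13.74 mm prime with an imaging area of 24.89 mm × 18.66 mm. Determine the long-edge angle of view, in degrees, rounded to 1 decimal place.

Angle of view α = 2·arctan(w/2f) with w = 24.89 mm and f = 13.74 mm.
w/2f = 0.90575; arctan(0.90575) ≈ 42.1687°, so α ≈ 84.3374°.

84.3°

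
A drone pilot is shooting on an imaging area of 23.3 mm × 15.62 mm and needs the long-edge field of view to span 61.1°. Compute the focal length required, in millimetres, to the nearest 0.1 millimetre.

From α = 2·arctan(w/2f) we get f = w / (2·tan(α/2)).
With w = 23.3 mm and α/2 = 30.55°, tan(α/2) ≈ 0.59022, so f ≈ 23.3 / 1.18044 ≈ 19.7384 mm.

19.7 mm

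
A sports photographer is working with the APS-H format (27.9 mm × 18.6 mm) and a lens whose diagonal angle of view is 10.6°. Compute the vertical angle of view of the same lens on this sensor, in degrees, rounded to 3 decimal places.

5.891°

Sensor diagonal = √(27.9² + 18.6²) = √1124.3700 ≈ 33.5316 mm.
From the diagonal AOV: f = 33.5316 / (2·tan(5.3°)) = 33.5316 / 0.18553 ≈ 180.7300 mm.
Vertical AOV = 2·arctan(18.6 / (2 × 180.7300)) = 2·arctan(0.05146) ≈ 5.8915°.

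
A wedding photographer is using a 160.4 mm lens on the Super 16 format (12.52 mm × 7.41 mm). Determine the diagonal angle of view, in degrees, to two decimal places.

Sensor diagonal = √(12.52² + 7.41²) = √211.6585 ≈ 14.5485 mm.
Angle of view α = 2·arctan(d/2f) with d = 14.5485 mm and f = 160.4 mm.
d/2f = 0.04535; arctan(0.04535) ≈ 2.5966°, so α ≈ 5.1932°.

5.19°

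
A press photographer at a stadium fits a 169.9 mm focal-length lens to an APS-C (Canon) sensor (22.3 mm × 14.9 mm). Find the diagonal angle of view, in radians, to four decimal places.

0.1575 rad

Sensor diagonal = √(22.3² + 14.9²) = √719.3000 ≈ 26.8198 mm.
Angle of view α = 2·arctan(d/2f) with d = 26.8198 mm and f = 169.9 mm.
d/2f = 0.07893; arctan(0.07893) ≈ 0.0788 rad, so α ≈ 0.1575 rad.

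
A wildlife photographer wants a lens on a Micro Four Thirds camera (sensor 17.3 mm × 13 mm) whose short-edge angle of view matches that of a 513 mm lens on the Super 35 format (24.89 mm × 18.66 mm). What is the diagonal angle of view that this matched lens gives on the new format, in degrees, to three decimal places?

3.468°

Equal short-edge AOV ⇒ f₂ = f₁ · 13/18.66 = 513 × 0.69668 ≈ 357.3955 mm.
Sensor diagonal = √(17.3² + 13²) = √468.2900 ≈ 21.6400 mm.
Diagonal AOV on the new format = 2·arctan(21.6400 / (2 × 357.3955)) = 2·arctan(0.03027) ≈ 3.4682°.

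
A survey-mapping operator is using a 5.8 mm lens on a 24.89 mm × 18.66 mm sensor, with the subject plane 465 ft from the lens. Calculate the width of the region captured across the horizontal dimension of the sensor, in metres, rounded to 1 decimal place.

608.2 m

dₒ: 465 ft × 304.8 mm/ft = 141732.00 mm.
Similar triangles through the lens centre give W/dₒ = w/dᵢ; with 1/f = 1/dₒ + 1/dᵢ this gives W = w·(dₒ − f)/f.
W = 24.89 mm × (141732 − 5.8) / 5.8 = 24.89 × 24435.5509 ≈ 608200.863 mm = 608.201 m.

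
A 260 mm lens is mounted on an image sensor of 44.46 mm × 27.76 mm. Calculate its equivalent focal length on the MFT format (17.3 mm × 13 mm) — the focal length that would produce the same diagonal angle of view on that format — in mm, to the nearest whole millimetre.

Sensor diagonal = √(44.46² + 27.76²) = √2747.3092 ≈ 52.4148 mm.
Sensor diagonal = √(17.3² + 13²) = √468.2900 ≈ 21.6400 mm.
Equal angle of view means equal diagonal/f ratio, so f₂ = f₁ · (diagonal₂/diagonal₁) = 260 × 21.6400/52.4148.
f₂ = 260 × 0.41286 ≈ 107.344 mm.

107 mm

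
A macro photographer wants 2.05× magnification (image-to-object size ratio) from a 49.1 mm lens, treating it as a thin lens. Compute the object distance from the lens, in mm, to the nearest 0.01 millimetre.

With m = dᵢ/dₒ and 1/f = 1/dₒ + 1/dᵢ, substituting dᵢ = m·dₒ gives 1/f = (1 + 1/m)/dₒ, hence dₒ = f·(1 + 1/m).
dₒ = 49.1 × (1 + 1/2.05) = 49.1 × 1.48780 ≈ 73.051 mm.

73.05 mm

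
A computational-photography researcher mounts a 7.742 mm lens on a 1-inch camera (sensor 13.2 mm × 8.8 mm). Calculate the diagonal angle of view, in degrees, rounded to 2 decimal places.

91.39°

Sensor diagonal = √(13.2² + 8.8²) = √251.6800 ≈ 15.8644 mm.
Angle of view α = 2·arctan(d/2f) with d = 15.8644 mm and f = 7.742 mm.
d/2f = 1.02457; arctan(1.02457) ≈ 45.6953°, so α ≈ 91.3905°.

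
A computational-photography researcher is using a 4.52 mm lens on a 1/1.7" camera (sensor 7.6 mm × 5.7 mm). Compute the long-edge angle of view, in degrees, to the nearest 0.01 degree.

Angle of view α = 2·arctan(w/2f) with w = 7.6 mm and f = 4.52 mm.
w/2f = 0.84071; arctan(0.84071) ≈ 40.0540°, so α ≈ 80.1081°.

80.11°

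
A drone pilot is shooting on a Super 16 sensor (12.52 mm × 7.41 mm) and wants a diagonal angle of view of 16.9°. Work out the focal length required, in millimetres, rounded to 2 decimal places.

48.97 mm

Sensor diagonal = √(12.52² + 7.41²) = √211.6585 ≈ 14.5485 mm.
From α = 2·arctan(d/2f) we get f = d / (2·tan(α/2)).
With d = 14.5485 mm and α/2 = 8.45°, tan(α/2) ≈ 0.14856, so f ≈ 14.5485 / 0.29712 ≈ 48.9654 mm.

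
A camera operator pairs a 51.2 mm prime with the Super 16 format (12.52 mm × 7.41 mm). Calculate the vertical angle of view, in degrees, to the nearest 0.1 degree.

Angle of view α = 2·arctan(h/2f) with h = 7.41 mm and f = 51.2 mm.
h/2f = 0.07236; arctan(0.07236) ≈ 4.1389°, so α ≈ 8.2778°.

8.3°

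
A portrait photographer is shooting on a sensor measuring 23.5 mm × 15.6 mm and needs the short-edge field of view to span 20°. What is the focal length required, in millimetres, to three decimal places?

44.236 mm

From α = 2·arctan(h/2f) we get f = h / (2·tan(α/2)).
With h = 15.6 mm and α/2 = 10°, tan(α/2) ≈ 0.17633, so f ≈ 15.6 / 0.35265 ≈ 44.2360 mm.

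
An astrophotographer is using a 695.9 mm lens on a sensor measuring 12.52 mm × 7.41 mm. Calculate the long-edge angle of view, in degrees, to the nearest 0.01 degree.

1.03°

Angle of view α = 2·arctan(w/2f) with w = 12.52 mm and f = 695.9 mm.
w/2f = 0.00900; arctan(0.00900) ≈ 0.5154°, so α ≈ 1.0308°.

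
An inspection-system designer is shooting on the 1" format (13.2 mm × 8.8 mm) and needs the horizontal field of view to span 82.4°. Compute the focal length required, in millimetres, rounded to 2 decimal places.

7.54 mm

From α = 2·arctan(w/2f) we get f = w / (2·tan(α/2)).
With w = 13.2 mm and α/2 = 41.2°, tan(α/2) ≈ 0.87543, so f ≈ 13.2 / 1.75087 ≈ 7.5391 mm.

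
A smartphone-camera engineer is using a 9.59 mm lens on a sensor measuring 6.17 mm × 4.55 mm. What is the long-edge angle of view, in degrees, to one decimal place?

35.7°

Angle of view α = 2·arctan(w/2f) with w = 6.17 mm and f = 9.59 mm.
w/2f = 0.32169; arctan(0.32169) ≈ 17.8324°, so α ≈ 35.6649°.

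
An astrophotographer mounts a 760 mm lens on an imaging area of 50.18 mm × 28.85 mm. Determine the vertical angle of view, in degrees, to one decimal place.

Angle of view α = 2·arctan(h/2f) with h = 28.85 mm and f = 760 mm.
h/2f = 0.01898; arctan(0.01898) ≈ 1.0874°, so α ≈ 2.1747°.

2.2°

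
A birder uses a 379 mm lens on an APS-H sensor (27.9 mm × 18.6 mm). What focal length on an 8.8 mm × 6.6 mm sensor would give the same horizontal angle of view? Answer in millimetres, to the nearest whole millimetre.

Equal angle of view means equal width/f ratio, so f₂ = f₁ · (width₂/width₁) = 379 × 8.8/27.9.
f₂ = 379 × 0.31541 ≈ 119.541 mm.

120 mm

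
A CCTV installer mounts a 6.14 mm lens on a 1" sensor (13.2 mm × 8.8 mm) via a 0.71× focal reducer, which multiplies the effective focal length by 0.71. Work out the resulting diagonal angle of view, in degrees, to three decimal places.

Effective focal length f = 6.14 × 0.71 = 4.3594 mm.
Sensor diagonal = √(13.2² + 8.8²) = √251.6800 ≈ 15.8644 mm.
α = 2·arctan(15.864 / (2 × 4.3594)) = 2·arctan(1.81957) ≈ 122.4152°.

122.415°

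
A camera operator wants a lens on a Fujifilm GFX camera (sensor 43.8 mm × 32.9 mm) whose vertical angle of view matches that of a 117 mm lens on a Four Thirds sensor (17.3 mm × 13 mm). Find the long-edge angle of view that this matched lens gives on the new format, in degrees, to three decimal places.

8.460°

Equal vertical AOV ⇒ f₂ = f₁ · 32.9/13 = 117 × 2.53077 ≈ 296.1000 mm.
Long-edge AOV on the new format = 2·arctan(43.8 / (2 × 296.1000)) = 2·arctan(0.07396) ≈ 8.4600°.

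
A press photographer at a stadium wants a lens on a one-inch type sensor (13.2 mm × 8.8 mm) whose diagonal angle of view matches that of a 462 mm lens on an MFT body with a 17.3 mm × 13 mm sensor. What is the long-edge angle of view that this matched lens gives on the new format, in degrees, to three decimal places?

Sensor diagonal = √(17.3² + 13²) = √468.2900 ≈ 21.6400 mm.
Sensor diagonal = √(13.2² + 8.8²) = √251.6800 ≈ 15.8644 mm.
Equal diagonal AOV ⇒ f₂ = f₁ · 15.8644/21.6400 = 462 × 0.73311 ≈ 338.6951 mm.
Long-edge AOV on the new format = 2·arctan(13.2 / (2 × 338.6951)) = 2·arctan(0.01949) ≈ 2.2327°.

2.233°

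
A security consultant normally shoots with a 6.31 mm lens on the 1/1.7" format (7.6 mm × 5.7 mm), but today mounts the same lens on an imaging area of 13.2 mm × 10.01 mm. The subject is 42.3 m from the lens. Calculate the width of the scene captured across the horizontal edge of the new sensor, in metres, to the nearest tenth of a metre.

The focal length stays 6.31 mm; the relevant sensor dimension is now w = 13.2 mm. Object distance dₒ = 42.3 m = 42300 mm.
Thin-lens field width W = w·(dₒ − f)/f = 13.2 × (42300 − 6.31)/6.31 ≈ 88474.914 mm = 88.4749 m.

88.5 m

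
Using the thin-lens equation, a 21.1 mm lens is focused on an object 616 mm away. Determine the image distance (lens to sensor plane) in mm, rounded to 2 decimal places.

1/dᵢ = 1/f − 1/dₒ = 1/21.1 − 1/616 = 0.0457700 mm⁻¹.
dᵢ = 1/0.0457700 ≈ 21.8484 mm.

21.85 mm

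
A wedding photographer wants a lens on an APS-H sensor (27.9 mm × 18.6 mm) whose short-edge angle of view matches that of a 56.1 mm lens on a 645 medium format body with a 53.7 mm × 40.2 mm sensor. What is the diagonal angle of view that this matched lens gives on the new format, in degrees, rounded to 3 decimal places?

Equal short-edge AOV ⇒ f₂ = f₁ · 18.6/40.2 = 56.1 × 0.46269 ≈ 25.9567 mm.
Sensor diagonal = √(27.9² + 18.6²) = √1124.3700 ≈ 33.5316 mm.
Diagonal AOV on the new format = 2·arctan(33.5316 / (2 × 25.9567)) = 2·arctan(0.64591) ≈ 65.7180°.

65.718°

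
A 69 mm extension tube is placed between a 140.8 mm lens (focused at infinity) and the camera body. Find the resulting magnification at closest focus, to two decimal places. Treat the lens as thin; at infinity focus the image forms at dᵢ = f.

0.49×

The tube moves the image plane from f to f + e, so dᵢ = 140.8 + 69 = 209.8 mm. Focus is achieved when 1/f = 1/dₒ + 1/dᵢ, giving dₒ = 1/(1/f − 1/(f+e)).
Magnification m = dᵢ/dₒ = (f+e)·(1/f − 1/(f+e)) = e/f = 69/140.8 ≈ 0.4901.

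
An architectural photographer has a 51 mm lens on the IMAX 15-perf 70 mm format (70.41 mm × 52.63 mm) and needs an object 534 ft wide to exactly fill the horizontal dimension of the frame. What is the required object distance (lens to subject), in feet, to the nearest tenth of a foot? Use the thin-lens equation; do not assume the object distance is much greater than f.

W: 534 ft × 304.8 mm/ft = 162763.19 mm.
Magnification m = w/W = dᵢ/dₒ; combined with 1/f = 1/dₒ + 1/dᵢ this gives dₒ = f·(1 + W/w).
dₒ = 51 mm × (1 + 162763/70.41) = 51 × 2312.6488 ≈ 117945.091 mm = 117945.091/304.8 ft = 386.959 ft.

387.0 ft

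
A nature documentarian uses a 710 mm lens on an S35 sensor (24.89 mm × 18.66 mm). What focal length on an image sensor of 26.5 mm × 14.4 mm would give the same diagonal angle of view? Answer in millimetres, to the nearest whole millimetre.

Sensor diagonal = √(24.89² + 18.66²) = √967.7077 ≈ 31.1080 mm.
Sensor diagonal = √(26.5² + 14.4²) = √909.6100 ≈ 30.1597 mm.
Equal angle of view means equal diagonal/f ratio, so f₂ = f₁ · (diagonal₂/diagonal₁) = 710 × 30.1597/31.1080.
f₂ = 710 × 0.96952 ≈ 688.357 mm.

688 mm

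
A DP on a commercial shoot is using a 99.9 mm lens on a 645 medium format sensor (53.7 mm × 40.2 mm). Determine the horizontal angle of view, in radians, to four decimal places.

0.5251 rad

Angle of view α = 2·arctan(w/2f) with w = 53.7 mm and f = 99.9 mm.
w/2f = 0.26877; arctan(0.26877) ≈ 0.2626 rad, so α ≈ 0.5251 rad.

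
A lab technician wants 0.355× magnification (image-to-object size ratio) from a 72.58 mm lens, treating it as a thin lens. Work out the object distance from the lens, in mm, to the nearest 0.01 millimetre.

With m = dᵢ/dₒ and 1/f = 1/dₒ + 1/dᵢ, substituting dᵢ = m·dₒ gives 1/f = (1 + 1/m)/dₒ, hence dₒ = f·(1 + 1/m).
dₒ = 72.58 × (1 + 1/0.355) = 72.58 × 3.81690 ≈ 277.031 mm.

277.03 mm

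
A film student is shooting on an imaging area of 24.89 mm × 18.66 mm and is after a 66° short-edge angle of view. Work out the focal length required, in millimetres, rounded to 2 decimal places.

14.37 mm

From α = 2·arctan(h/2f) we get f = h / (2·tan(α/2)).
With h = 18.66 mm and α/2 = 33°, tan(α/2) ≈ 0.64941, so f ≈ 18.66 / 1.29882 ≈ 14.3669 mm.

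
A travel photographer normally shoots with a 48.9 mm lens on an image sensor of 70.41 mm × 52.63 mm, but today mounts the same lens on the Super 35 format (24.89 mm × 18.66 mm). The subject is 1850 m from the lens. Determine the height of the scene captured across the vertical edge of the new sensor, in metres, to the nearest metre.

The focal length stays 48.9 mm; the relevant sensor dimension is now h = 18.66 mm. Object distance dₒ = 1850 m = 1.85e+06 mm.
Thin-lens field height W = h·(dₒ − f)/f = 18.66 × (1.85e+06 − 48.9)/48.9 ≈ 705932.260 mm = 705.932 m.

706 m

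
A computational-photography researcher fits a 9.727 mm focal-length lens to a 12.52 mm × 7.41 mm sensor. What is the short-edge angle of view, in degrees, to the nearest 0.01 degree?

Angle of view α = 2·arctan(h/2f) with h = 7.41 mm and f = 9.727 mm.
h/2f = 0.38090; arctan(0.38090) ≈ 20.8518°, so α ≈ 41.7035°.

41.70°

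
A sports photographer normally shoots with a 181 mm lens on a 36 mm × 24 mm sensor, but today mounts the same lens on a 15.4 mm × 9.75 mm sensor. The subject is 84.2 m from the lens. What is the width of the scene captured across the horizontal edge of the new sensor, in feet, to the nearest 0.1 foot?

23.5 ft

The focal length stays 181 mm; the relevant sensor dimension is now w = 15.4 mm. Object distance dₒ = 84.2 m = 84200 mm.
Thin-lens field width W = w·(dₒ − f)/f = 15.4 × (84200 − 181)/181 ≈ 7148.578 mm = 7148.578/304.8 ft = 23.4533 ft.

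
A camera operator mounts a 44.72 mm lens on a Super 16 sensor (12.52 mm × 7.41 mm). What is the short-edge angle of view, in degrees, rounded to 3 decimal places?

9.472°

Angle of view α = 2·arctan(h/2f) with h = 7.41 mm and f = 44.72 mm.
h/2f = 0.08285; arctan(0.08285) ≈ 4.7361°, so α ≈ 9.4721°.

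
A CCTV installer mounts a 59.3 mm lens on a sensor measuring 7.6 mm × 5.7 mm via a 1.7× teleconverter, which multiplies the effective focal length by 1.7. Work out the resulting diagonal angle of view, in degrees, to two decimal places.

Effective focal length f = 59.3 × 1.7 = 100.81 mm.
Sensor diagonal = √(7.6² + 5.7²) = √90.2500 ≈ 9.5000 mm.
α = 2·arctan(9.500 / (2 × 100.81)) = 2·arctan(0.04712) ≈ 5.3954°.

5.40°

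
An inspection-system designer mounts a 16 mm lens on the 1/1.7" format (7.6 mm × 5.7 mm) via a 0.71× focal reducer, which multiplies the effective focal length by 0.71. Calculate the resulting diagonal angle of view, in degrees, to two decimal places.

Effective focal length f = 16 × 0.71 = 11.36 mm.
Sensor diagonal = √(7.6² + 5.7²) = √90.2500 ≈ 9.5000 mm.
α = 2·arctan(9.500 / (2 × 11.36)) = 2·arctan(0.41813) ≈ 45.3829°.

45.38°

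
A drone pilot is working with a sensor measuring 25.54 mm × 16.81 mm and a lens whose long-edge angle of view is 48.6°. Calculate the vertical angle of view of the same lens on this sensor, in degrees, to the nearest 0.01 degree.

33.10°

From the long-edge AOV: f = 25.54 / (2·tan(24.3°)) = 25.54 / 0.90303 ≈ 28.2824 mm.
Vertical AOV = 2·arctan(16.81 / (2 × 28.2824)) = 2·arctan(0.29718) ≈ 33.1019°.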